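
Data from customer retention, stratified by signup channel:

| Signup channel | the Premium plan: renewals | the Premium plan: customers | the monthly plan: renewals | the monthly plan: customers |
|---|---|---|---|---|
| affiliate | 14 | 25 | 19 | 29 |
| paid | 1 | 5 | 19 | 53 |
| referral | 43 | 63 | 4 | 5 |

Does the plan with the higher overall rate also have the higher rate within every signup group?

No

Affiliate: the Premium plan 14/25 = 56.0%, the monthly plan 19/29 = 65.5% → the monthly plan
Paid: the Premium plan 1/5 = 20.0%, the monthly plan 19/53 = 35.8% → the monthly plan
Referral: the Premium plan 43/63 = 68.3%, the monthly plan 4/5 = 80.0% → the monthly plan
Overall: the Premium plan 58/93 = 62.4%, the monthly plan 42/87 = 48.3% → the Premium plan
The monthly plan wins each signup group but the Premium plan wins overall — the comparison reverses. The monthly plan's customers skew toward paid, which has a lower base rate.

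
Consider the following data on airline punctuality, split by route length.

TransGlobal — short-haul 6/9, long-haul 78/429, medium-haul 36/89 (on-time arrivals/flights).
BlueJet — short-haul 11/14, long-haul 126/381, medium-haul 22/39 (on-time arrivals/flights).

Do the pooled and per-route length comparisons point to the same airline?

Yes

Short-haul: TransGlobal 6/9 = 66.7%, BlueJet 11/14 = 78.6% → BlueJet
Long-haul: TransGlobal 78/429 = 18.2%, BlueJet 126/381 = 33.1% → BlueJet
Medium-haul: TransGlobal 36/89 = 40.4%, BlueJet 22/39 = 56.4% → BlueJet
Overall: TransGlobal 120/527 = 22.8%, BlueJet 159/434 = 36.6% → BlueJet
BlueJet wins overall and in every route group — no reversal.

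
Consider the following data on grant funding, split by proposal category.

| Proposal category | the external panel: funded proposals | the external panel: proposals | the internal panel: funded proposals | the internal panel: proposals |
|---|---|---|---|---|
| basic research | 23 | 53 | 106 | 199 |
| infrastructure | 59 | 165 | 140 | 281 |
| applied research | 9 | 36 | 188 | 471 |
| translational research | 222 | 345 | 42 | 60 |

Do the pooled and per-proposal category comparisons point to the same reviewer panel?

Basic research: the external panel 23/53 = 43.4%, the internal panel 106/199 = 53.3% → the internal panel
Infrastructure: the external panel 59/165 = 35.8%, the internal panel 140/281 = 49.8% → the internal panel
Applied research: the external panel 9/36 = 25.0%, the internal panel 188/471 = 39.9% → the internal panel
Translational research: the external panel 222/345 = 64.3%, the internal panel 42/60 = 70.0% → the internal panel
Overall: the external panel 313/599 = 52.3%, the internal panel 476/1011 = 47.1% → the external panel
The internal panel wins each proposal group but the external panel wins overall — the comparison reverses. The internal panel's proposals skew toward applied research, which has a lower base rate.

No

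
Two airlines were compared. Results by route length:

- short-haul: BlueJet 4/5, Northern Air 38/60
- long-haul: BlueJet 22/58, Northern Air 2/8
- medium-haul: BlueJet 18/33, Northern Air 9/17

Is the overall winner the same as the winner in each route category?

No

Short-haul: BlueJet 4/5 = 80.0%, Northern Air 38/60 = 63.3% → BlueJet
Long-haul: BlueJet 22/58 = 37.9%, Northern Air 2/8 = 25.0% → BlueJet
Medium-haul: BlueJet 18/33 = 54.5%, Northern Air 9/17 = 52.9% → BlueJet
Overall: BlueJet 44/96 = 45.8%, Northern Air 49/85 = 57.6% → Northern Air
BlueJet wins each route group but Northern Air wins overall — the comparison reverses. BlueJet's flights skew toward long-haul, which has a lower base rate.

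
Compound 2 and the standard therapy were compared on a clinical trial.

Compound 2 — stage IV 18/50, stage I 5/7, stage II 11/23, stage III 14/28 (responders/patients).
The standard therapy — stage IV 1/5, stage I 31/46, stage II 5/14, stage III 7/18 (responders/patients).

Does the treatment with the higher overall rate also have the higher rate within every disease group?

Stage IV: Compound 2 18/50 = 36.0%, the standard therapy 1/5 = 20.0% → Compound 2
Stage I: Compound 2 5/7 = 71.4%, the standard therapy 31/46 = 67.4% → Compound 2
Stage II: Compound 2 11/23 = 47.8%, the standard therapy 5/14 = 35.7% → Compound 2
Stage III: Compound 2 14/28 = 50.0%, the standard therapy 7/18 = 38.9% → Compound 2
Overall: Compound 2 48/108 = 44.4%, the standard therapy 44/83 = 53.0% → the standard therapy
Compound 2 wins each disease group but the standard therapy wins overall — the comparison reverses. Compound 2's patients skew toward stage IV, which has a lower base rate.

No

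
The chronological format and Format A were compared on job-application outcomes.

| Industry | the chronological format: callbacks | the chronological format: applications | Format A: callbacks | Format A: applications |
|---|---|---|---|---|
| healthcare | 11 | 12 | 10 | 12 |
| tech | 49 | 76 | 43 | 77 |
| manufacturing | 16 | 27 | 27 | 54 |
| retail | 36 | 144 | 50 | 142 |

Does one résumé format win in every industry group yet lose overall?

No

Healthcare: the chronological format 11/12 = 91.7%, Format A 10/12 = 83.3% → the chronological format
Tech: the chronological format 49/76 = 64.5%, Format A 43/77 = 55.8% → the chronological format
Manufacturing: the chronological format 16/27 = 59.3%, Format A 27/54 = 50.0% → the chronological format
Retail: the chronological format 36/144 = 25.0%, Format A 50/142 = 35.2% → Format A
Overall: the chronological format 112/259 = 43.2%, Format A 130/285 = 45.6% → Format A
Neither sweeps: the chronological format wins 3 of 4 groups, Format A wins 1. Format A wins overall but not every group — no Simpson reversal.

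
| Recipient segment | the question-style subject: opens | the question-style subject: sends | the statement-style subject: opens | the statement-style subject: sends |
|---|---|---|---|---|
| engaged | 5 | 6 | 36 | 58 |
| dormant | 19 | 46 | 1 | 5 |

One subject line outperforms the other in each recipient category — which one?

Engaged: the question-style subject 5/6 = 83.3%, the statement-style subject 36/58 = 62.1% → the question-style subject
Dormant: the question-style subject 19/46 = 41.3%, the statement-style subject 1/5 = 20.0% → the question-style subject
The question-style subject has the higher rate in both groups.

the question-style subject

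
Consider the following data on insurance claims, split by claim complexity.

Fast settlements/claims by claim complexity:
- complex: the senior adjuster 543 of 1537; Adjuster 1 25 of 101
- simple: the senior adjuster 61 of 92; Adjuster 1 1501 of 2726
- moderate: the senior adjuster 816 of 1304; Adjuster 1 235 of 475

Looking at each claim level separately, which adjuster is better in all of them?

Complex: the senior adjuster 543/1537 = 35.3%, Adjuster 1 25/101 = 24.8% → the senior adjuster
Simple: the senior adjuster 61/92 = 66.3%, Adjuster 1 1501/2726 = 55.1% → the senior adjuster
Moderate: the senior adjuster 816/1304 = 62.6%, Adjuster 1 235/475 = 49.5% → the senior adjuster
The senior adjuster has the higher rate in all 3 groups.

the senior adjuster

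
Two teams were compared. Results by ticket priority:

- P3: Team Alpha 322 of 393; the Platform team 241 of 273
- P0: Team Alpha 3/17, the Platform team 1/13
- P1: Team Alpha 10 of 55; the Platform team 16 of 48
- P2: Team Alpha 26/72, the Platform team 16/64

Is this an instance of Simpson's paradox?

P3: Team Alpha 322/393 = 81.9%, the Platform team 241/273 = 88.3% → the Platform team
P0: Team Alpha 3/17 = 17.6%, the Platform team 1/13 = 7.7% → Team Alpha
P1: Team Alpha 10/55 = 18.2%, the Platform team 16/48 = 33.3% → the Platform team
P2: Team Alpha 26/72 = 36.1%, the Platform team 16/64 = 25.0% → Team Alpha
Overall: Team Alpha 361/537 = 67.2%, the Platform team 274/398 = 68.8% → the Platform team
Neither sweeps: Team Alpha wins 2 of 4 groups, the Platform team wins 2. The Platform team wins overall but not every group — no Simpson reversal.

No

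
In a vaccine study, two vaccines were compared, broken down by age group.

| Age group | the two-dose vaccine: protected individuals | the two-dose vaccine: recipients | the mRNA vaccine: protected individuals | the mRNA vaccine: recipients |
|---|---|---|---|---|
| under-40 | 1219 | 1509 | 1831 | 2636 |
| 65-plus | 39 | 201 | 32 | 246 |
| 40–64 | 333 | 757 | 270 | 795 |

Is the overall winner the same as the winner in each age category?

Under-40: the two-dose vaccine 1219/1509 = 80.8%, the mRNA vaccine 1831/2636 = 69.5% → the two-dose vaccine
65-plus: the two-dose vaccine 39/201 = 19.4%, the mRNA vaccine 32/246 = 13.0% → the two-dose vaccine
40–64: the two-dose vaccine 333/757 = 44.0%, the mRNA vaccine 270/795 = 34.0% → the two-dose vaccine
Overall: the two-dose vaccine 1591/2467 = 64.5%, the mRNA vaccine 2133/3677 = 58.0% → the two-dose vaccine
The two-dose vaccine wins overall and in every age group — no reversal.

Yes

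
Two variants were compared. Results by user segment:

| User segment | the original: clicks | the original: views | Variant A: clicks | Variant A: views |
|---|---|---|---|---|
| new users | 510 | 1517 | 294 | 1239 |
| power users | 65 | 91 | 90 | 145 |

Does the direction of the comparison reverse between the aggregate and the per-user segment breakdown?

New users: the original 510/1517 = 33.6%, Variant A 294/1239 = 23.7% → the original
Power users: the original 65/91 = 71.4%, Variant A 90/145 = 62.1% → the original
Overall: the original 575/1608 = 35.8%, Variant A 384/1384 = 27.7% → the original
The original wins overall and in every user group — no reversal.

No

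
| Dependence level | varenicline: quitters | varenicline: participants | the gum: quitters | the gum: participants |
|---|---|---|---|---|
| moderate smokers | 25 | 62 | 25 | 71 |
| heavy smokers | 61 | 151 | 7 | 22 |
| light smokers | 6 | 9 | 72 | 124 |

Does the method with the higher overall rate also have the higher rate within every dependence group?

Moderate smokers: varenicline 25/62 = 40.3%, the gum 25/71 = 35.2% → varenicline
Heavy smokers: varenicline 61/151 = 40.4%, the gum 7/22 = 31.8% → varenicline
Light smokers: varenicline 6/9 = 66.7%, the gum 72/124 = 58.1% → varenicline
Overall: varenicline 92/222 = 41.4%, the gum 104/217 = 47.9% → the gum
Varenicline wins each dependence group but the gum wins overall — the comparison reverses. Varenicline's participants skew toward heavy smokers, which has a lower base rate.

No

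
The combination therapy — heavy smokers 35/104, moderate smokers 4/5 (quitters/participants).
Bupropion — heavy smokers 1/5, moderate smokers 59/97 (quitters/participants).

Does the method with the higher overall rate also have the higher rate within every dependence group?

Heavy smokers: the combination therapy 35/104 = 33.7%, bupropion 1/5 = 20.0% → the combination therapy
Moderate smokers: the combination therapy 4/5 = 80.0%, bupropion 59/97 = 60.8% → the combination therapy
Overall: the combination therapy 39/109 = 35.8%, bupropion 60/102 = 58.8% → bupropion
The combination therapy wins each dependence group but bupropion wins overall — the comparison reverses. The combination therapy's participants skew toward heavy smokers, which has a lower base rate.

No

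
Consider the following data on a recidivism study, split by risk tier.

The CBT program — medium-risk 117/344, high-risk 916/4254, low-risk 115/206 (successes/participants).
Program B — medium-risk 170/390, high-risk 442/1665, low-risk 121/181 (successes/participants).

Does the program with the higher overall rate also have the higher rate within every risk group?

Yes

Medium-risk: the CBT program 117/344 = 34.0%, Program B 170/390 = 43.6% → Program B
High-risk: the CBT program 916/4254 = 21.5%, Program B 442/1665 = 26.5% → Program B
Low-risk: the CBT program 115/206 = 55.8%, Program B 121/181 = 66.9% → Program B
Overall: the CBT program 1148/4804 = 23.9%, Program B 733/2236 = 32.8% → Program B
Program B wins overall and in every risk group — no reversal.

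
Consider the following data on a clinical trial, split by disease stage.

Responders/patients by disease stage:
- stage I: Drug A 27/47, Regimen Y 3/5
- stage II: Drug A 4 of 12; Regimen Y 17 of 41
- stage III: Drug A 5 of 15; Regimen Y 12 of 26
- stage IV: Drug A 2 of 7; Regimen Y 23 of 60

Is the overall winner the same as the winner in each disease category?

Stage I: Drug A 27/47 = 57.4%, Regimen Y 3/5 = 60.0% → Regimen Y
Stage II: Drug A 4/12 = 33.3%, Regimen Y 17/41 = 41.5% → Regimen Y
Stage III: Drug A 5/15 = 33.3%, Regimen Y 12/26 = 46.2% → Regimen Y
Stage IV: Drug A 2/7 = 28.6%, Regimen Y 23/60 = 38.3% → Regimen Y
Overall: Drug A 38/81 = 46.9%, Regimen Y 55/132 = 41.7% → Drug A
Regimen Y wins each disease group but Drug A wins overall — the comparison reverses. Regimen Y's patients skew toward stage IV, which has a lower base rate.

No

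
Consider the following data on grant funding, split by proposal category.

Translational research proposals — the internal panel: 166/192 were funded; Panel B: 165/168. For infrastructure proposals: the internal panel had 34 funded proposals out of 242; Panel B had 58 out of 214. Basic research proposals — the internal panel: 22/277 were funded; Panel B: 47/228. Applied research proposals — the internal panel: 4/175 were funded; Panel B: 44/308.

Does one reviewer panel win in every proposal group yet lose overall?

No

Translational research: the internal panel 166/192 = 86.5%, Panel B 165/168 = 98.2% → Panel B
Infrastructure: the internal panel 34/242 = 14.0%, Panel B 58/214 = 27.1% → Panel B
Basic research: the internal panel 22/277 = 7.9%, Panel B 47/228 = 20.6% → Panel B
Applied research: the internal panel 4/175 = 2.3%, Panel B 44/308 = 14.3% → Panel B
Overall: the internal panel 226/886 = 25.5%, Panel B 314/918 = 34.2% → Panel B
Panel B wins overall and in every proposal group — no reversal.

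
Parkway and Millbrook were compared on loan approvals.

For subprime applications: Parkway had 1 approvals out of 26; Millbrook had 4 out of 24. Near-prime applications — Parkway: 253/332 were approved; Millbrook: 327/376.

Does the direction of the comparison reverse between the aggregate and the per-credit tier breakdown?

Subprime: Parkway 1/26 = 3.8%, Millbrook 4/24 = 16.7% → Millbrook
Near-prime: Parkway 253/332 = 76.2%, Millbrook 327/376 = 87.0% → Millbrook
Overall: Parkway 254/358 = 70.9%, Millbrook 331/400 = 82.8% → Millbrook
Millbrook wins overall and in every credit group — no reversal.

No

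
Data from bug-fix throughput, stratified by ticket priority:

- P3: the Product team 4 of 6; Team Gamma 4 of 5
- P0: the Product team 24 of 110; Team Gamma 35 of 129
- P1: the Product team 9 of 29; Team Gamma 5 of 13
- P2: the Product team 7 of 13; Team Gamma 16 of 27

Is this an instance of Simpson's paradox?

No

P3: the Product team 4/6 = 66.7%, Team Gamma 4/5 = 80.0% → Team Gamma
P0: the Product team 24/110 = 21.8%, Team Gamma 35/129 = 27.1% → Team Gamma
P1: the Product team 9/29 = 31.0%, Team Gamma 5/13 = 38.5% → Team Gamma
P2: the Product team 7/13 = 53.8%, Team Gamma 16/27 = 59.3% → Team Gamma
Overall: the Product team 44/158 = 27.8%, Team Gamma 60/174 = 34.5% → Team Gamma
Team Gamma wins overall and in every ticket group — no reversal.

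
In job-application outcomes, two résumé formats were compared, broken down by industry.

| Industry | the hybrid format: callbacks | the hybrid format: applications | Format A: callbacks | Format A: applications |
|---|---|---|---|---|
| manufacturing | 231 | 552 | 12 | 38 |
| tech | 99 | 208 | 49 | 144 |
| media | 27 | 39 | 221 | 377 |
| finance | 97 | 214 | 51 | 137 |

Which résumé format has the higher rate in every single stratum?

Manufacturing: the hybrid format 231/552 = 41.8%, Format A 12/38 = 31.6% → the hybrid format
Tech: the hybrid format 99/208 = 47.6%, Format A 49/144 = 34.0% → the hybrid format
Media: the hybrid format 27/39 = 69.2%, Format A 221/377 = 58.6% → the hybrid format
Finance: the hybrid format 97/214 = 45.3%, Format A 51/137 = 37.2% → the hybrid format
The hybrid format has the higher rate in all 4 groups.

the hybrid format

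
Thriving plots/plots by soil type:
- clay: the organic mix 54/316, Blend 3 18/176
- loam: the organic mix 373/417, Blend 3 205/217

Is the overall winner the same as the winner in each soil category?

Clay: the organic mix 54/316 = 17.1%, Blend 3 18/176 = 10.2% → the organic mix
Loam: the organic mix 373/417 = 89.4%, Blend 3 205/217 = 94.5% → Blend 3
Overall: the organic mix 427/733 = 58.3%, Blend 3 223/393 = 56.7% → the organic mix
Neither sweeps: the organic mix wins 1 of 2 groups, Blend 3 wins 1. The organic mix wins overall but not every group — no Simpson reversal.

No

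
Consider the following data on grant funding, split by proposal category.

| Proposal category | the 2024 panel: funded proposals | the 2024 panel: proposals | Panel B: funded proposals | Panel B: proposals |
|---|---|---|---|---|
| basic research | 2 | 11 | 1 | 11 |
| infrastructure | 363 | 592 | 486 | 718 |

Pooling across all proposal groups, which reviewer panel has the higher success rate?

Panel B

Basic research: the 2024 panel 2/11 = 18.2%, Panel B 1/11 = 9.1% → the 2024 panel
Infrastructure: the 2024 panel 363/592 = 61.3%, Panel B 486/718 = 67.7% → Panel B
Overall: the 2024 panel 365/603 = 60.5%, Panel B 487/729 = 66.8% → Panel B
(Neither sweeps every proposal group, but Panel B has the higher pooled rate.)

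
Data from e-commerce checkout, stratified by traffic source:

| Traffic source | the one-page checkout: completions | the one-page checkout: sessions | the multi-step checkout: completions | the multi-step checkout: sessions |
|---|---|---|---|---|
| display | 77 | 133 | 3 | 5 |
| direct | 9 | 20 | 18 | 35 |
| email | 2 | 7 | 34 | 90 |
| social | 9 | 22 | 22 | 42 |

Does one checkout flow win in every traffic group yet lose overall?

Yes

Display: the one-page checkout 77/133 = 57.9%, the multi-step checkout 3/5 = 60.0% → the multi-step checkout
Direct: the one-page checkout 9/20 = 45.0%, the multi-step checkout 18/35 = 51.4% → the multi-step checkout
Email: the one-page checkout 2/7 = 28.6%, the multi-step checkout 34/90 = 37.8% → the multi-step checkout
Social: the one-page checkout 9/22 = 40.9%, the multi-step checkout 22/42 = 52.4% → the multi-step checkout
Overall: the one-page checkout 97/182 = 53.3%, the multi-step checkout 77/172 = 44.8% → the one-page checkout
The multi-step checkout wins each traffic group but the one-page checkout wins overall — the comparison reverses. The multi-step checkout's sessions skew toward email, which has a lower base rate.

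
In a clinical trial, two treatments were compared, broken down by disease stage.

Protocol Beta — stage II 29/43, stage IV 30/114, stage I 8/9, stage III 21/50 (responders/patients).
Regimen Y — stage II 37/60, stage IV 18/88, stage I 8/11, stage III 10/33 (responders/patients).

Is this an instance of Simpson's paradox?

Stage II: Protocol Beta 29/43 = 67.4%, Regimen Y 37/60 = 61.7% → Protocol Beta
Stage IV: Protocol Beta 30/114 = 26.3%, Regimen Y 18/88 = 20.5% → Protocol Beta
Stage I: Protocol Beta 8/9 = 88.9%, Regimen Y 8/11 = 72.7% → Protocol Beta
Stage III: Protocol Beta 21/50 = 42.0%, Regimen Y 10/33 = 30.3% → Protocol Beta
Overall: Protocol Beta 88/216 = 40.7%, Regimen Y 73/192 = 38.0% → Protocol Beta
Protocol Beta wins overall and in every disease group — no reversal.

No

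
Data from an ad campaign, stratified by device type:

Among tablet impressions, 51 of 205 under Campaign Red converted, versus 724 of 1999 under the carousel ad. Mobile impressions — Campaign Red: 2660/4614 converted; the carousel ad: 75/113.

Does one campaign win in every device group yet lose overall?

Tablet: Campaign Red 51/205 = 24.9%, the carousel ad 724/1999 = 36.2% → the carousel ad
Mobile: Campaign Red 2660/4614 = 57.7%, the carousel ad 75/113 = 66.4% → the carousel ad
Overall: Campaign Red 2711/4819 = 56.3%, the carousel ad 799/2112 = 37.8% → Campaign Red
The carousel ad wins each device group but Campaign Red wins overall — the comparison reverses. The carousel ad's impressions skew toward tablet, which has a lower base rate.

Yes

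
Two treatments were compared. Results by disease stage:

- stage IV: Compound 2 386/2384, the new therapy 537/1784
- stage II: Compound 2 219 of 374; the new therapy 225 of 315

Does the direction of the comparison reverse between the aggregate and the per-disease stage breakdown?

Stage IV: Compound 2 386/2384 = 16.2%, the new therapy 537/1784 = 30.1% → the new therapy
Stage II: Compound 2 219/374 = 58.6%, the new therapy 225/315 = 71.4% → the new therapy
Overall: Compound 2 605/2758 = 21.9%, the new therapy 762/2099 = 36.3% → the new therapy
The new therapy wins overall and in every disease group — no reversal.

No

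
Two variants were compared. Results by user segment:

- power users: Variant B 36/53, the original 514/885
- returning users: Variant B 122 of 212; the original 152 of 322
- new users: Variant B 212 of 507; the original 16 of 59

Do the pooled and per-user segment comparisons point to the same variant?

No

Power users: Variant B 36/53 = 67.9%, the original 514/885 = 58.1% → Variant B
Returning users: Variant B 122/212 = 57.5%, the original 152/322 = 47.2% → Variant B
New users: Variant B 212/507 = 41.8%, the original 16/59 = 27.1% → Variant B
Overall: Variant B 370/772 = 47.9%, the original 682/1266 = 53.9% → the original
Variant B wins each user group but the original wins overall — the comparison reverses. Variant B's views skew toward new users, which has a lower base rate.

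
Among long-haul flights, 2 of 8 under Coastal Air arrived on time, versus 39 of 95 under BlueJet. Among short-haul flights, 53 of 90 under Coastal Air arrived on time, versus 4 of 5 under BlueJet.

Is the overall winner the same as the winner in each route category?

No

Long-haul: Coastal Air 2/8 = 25.0%, BlueJet 39/95 = 41.1% → BlueJet
Short-haul: Coastal Air 53/90 = 58.9%, BlueJet 4/5 = 80.0% → BlueJet
Overall: Coastal Air 55/98 = 56.1%, BlueJet 43/100 = 43.0% → Coastal Air
BlueJet wins each route group but Coastal Air wins overall — the comparison reverses. BlueJet's flights skew toward long-haul, which has a lower base rate.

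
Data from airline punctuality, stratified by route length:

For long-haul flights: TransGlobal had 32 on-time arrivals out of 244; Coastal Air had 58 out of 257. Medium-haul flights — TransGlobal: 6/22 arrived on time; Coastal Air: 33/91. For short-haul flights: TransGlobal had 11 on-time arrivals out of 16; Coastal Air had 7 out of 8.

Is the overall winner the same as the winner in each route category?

Long-haul: TransGlobal 32/244 = 13.1%, Coastal Air 58/257 = 22.6% → Coastal Air
Medium-haul: TransGlobal 6/22 = 27.3%, Coastal Air 33/91 = 36.3% → Coastal Air
Short-haul: TransGlobal 11/16 = 68.8%, Coastal Air 7/8 = 87.5% → Coastal Air
Overall: TransGlobal 49/282 = 17.4%, Coastal Air 98/356 = 27.5% → Coastal Air
Coastal Air wins overall and in every route group — no reversal.

Yes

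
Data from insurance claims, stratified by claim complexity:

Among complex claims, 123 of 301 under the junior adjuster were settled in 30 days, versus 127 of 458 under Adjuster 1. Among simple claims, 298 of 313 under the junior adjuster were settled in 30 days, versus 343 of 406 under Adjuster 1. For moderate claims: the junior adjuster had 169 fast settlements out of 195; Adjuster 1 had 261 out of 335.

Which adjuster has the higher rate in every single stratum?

the junior adjuster

Complex: the junior adjuster 123/301 = 40.9%, Adjuster 1 127/458 = 27.7% → the junior adjuster
Simple: the junior adjuster 298/313 = 95.2%, Adjuster 1 343/406 = 84.5% → the junior adjuster
Moderate: the junior adjuster 169/195 = 86.7%, Adjuster 1 261/335 = 77.9% → the junior adjuster
The junior adjuster has the higher rate in all 3 groups.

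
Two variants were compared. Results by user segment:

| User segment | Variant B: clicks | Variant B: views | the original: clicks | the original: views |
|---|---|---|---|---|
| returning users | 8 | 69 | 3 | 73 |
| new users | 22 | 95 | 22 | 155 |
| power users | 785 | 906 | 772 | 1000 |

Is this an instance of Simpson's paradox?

No

Returning users: Variant B 8/69 = 11.6%, the original 3/73 = 4.1% → Variant B
New users: Variant B 22/95 = 23.2%, the original 22/155 = 14.2% → Variant B
Power users: Variant B 785/906 = 86.6%, the original 772/1000 = 77.2% → Variant B
Overall: Variant B 815/1070 = 76.2%, the original 797/1228 = 64.9% → Variant B
Variant B wins overall and in every user group — no reversal.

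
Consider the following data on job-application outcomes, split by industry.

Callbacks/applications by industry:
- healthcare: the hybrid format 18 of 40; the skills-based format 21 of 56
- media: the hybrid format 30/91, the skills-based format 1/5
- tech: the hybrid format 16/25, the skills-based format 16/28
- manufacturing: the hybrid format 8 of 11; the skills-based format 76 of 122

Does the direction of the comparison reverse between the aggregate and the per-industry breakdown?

Healthcare: the hybrid format 18/40 = 45.0%, the skills-based format 21/56 = 37.5% → the hybrid format
Media: the hybrid format 30/91 = 33.0%, the skills-based format 1/5 = 20.0% → the hybrid format
Tech: the hybrid format 16/25 = 64.0%, the skills-based format 16/28 = 57.1% → the hybrid format
Manufacturing: the hybrid format 8/11 = 72.7%, the skills-based format 76/122 = 62.3% → the hybrid format
Overall: the hybrid format 72/167 = 43.1%, the skills-based format 114/211 = 54.0% → the skills-based format
The hybrid format wins each industry group but the skills-based format wins overall — the comparison reverses. The hybrid format's applications skew toward media, which has a lower base rate.

Yes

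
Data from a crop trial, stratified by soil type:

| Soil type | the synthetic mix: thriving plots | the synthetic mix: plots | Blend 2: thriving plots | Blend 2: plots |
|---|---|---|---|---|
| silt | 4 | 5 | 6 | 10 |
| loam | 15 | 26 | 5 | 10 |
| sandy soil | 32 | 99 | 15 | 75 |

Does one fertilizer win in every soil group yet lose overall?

Silt: the synthetic mix 4/5 = 80.0%, Blend 2 6/10 = 60.0% → the synthetic mix
Loam: the synthetic mix 15/26 = 57.7%, Blend 2 5/10 = 50.0% → the synthetic mix
Sandy soil: the synthetic mix 32/99 = 32.3%, Blend 2 15/75 = 20.0% → the synthetic mix
Overall: the synthetic mix 51/130 = 39.2%, Blend 2 26/95 = 27.4% → the synthetic mix
The synthetic mix wins overall and in every soil group — no reversal.

No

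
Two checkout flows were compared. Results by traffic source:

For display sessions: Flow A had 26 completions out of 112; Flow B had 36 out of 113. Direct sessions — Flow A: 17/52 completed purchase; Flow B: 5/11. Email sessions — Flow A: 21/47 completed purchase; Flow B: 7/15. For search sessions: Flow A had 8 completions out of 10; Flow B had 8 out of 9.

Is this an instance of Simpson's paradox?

Display: Flow A 26/112 = 23.2%, Flow B 36/113 = 31.9% → Flow B
Direct: Flow A 17/52 = 32.7%, Flow B 5/11 = 45.5% → Flow B
Email: Flow A 21/47 = 44.7%, Flow B 7/15 = 46.7% → Flow B
Search: Flow A 8/10 = 80.0%, Flow B 8/9 = 88.9% → Flow B
Overall: Flow A 72/221 = 32.6%, Flow B 56/148 = 37.8% → Flow B
Flow B wins overall and in every traffic group — no reversal.

No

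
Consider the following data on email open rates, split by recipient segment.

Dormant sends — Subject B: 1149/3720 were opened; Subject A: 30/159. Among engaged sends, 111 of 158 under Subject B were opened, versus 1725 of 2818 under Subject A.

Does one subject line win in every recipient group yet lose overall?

Dormant: Subject B 1149/3720 = 30.9%, Subject A 30/159 = 18.9% → Subject B
Engaged: Subject B 111/158 = 70.3%, Subject A 1725/2818 = 61.2% → Subject B
Overall: Subject B 1260/3878 = 32.5%, Subject A 1755/2977 = 59.0% → Subject A
Subject B wins each recipient group but Subject A wins overall — the comparison reverses. Subject B's sends skew toward dormant, which has a lower base rate.

Yes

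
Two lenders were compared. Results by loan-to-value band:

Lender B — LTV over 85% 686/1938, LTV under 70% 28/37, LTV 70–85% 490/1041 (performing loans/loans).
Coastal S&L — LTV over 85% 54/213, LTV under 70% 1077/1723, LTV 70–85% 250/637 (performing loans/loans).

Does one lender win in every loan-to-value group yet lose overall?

LTV over 85%: Lender B 686/1938 = 35.4%, Coastal S&L 54/213 = 25.4% → Lender B
LTV under 70%: Lender B 28/37 = 75.7%, Coastal S&L 1077/1723 = 62.5% → Lender B
LTV 70–85%: Lender B 490/1041 = 47.1%, Coastal S&L 250/637 = 39.2% → Lender B
Overall: Lender B 1204/3016 = 39.9%, Coastal S&L 1381/2573 = 53.7% → Coastal S&L
Lender B wins each loan-to-value group but Coastal S&L wins overall — the comparison reverses. Lender B's loans skew toward LTV over 85%, which has a lower base rate.

Yes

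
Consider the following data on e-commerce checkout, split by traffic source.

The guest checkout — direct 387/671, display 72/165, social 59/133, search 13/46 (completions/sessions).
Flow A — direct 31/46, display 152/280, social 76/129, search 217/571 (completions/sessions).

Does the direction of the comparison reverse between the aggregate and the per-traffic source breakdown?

Yes

Direct: the guest checkout 387/671 = 57.7%, Flow A 31/46 = 67.4% → Flow A
Display: the guest checkout 72/165 = 43.6%, Flow A 152/280 = 54.3% → Flow A
Social: the guest checkout 59/133 = 44.4%, Flow A 76/129 = 58.9% → Flow A
Search: the guest checkout 13/46 = 28.3%, Flow A 217/571 = 38.0% → Flow A
Overall: the guest checkout 531/1015 = 52.3%, Flow A 476/1026 = 46.4% → the guest checkout
Flow A wins each traffic group but the guest checkout wins overall — the comparison reverses. Flow A's sessions skew toward search, which has a lower base rate.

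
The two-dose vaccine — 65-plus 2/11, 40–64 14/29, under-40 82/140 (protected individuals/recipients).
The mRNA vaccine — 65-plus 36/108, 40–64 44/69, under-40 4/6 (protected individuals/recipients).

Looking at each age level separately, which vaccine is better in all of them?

65-plus: the two-dose vaccine 2/11 = 18.2%, the mRNA vaccine 36/108 = 33.3% → the mRNA vaccine
40–64: the two-dose vaccine 14/29 = 48.3%, the mRNA vaccine 44/69 = 63.8% → the mRNA vaccine
Under-40: the two-dose vaccine 82/140 = 58.6%, the mRNA vaccine 4/6 = 66.7% → the mRNA vaccine
The mRNA vaccine has the higher rate in all 3 groups.

the mRNA vaccine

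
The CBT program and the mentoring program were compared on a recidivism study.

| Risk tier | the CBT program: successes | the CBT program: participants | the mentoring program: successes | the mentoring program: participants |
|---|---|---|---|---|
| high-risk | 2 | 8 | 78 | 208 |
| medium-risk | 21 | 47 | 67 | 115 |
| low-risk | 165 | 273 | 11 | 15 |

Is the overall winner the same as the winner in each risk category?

No

High-risk: the CBT program 2/8 = 25.0%, the mentoring program 78/208 = 37.5% → the mentoring program
Medium-risk: the CBT program 21/47 = 44.7%, the mentoring program 67/115 = 58.3% → the mentoring program
Low-risk: the CBT program 165/273 = 60.4%, the mentoring program 11/15 = 73.3% → the mentoring program
Overall: the CBT program 188/328 = 57.3%, the mentoring program 156/338 = 46.2% → the CBT program
The mentoring program wins each risk group but the CBT program wins overall — the comparison reverses. The mentoring program's participants skew toward high-risk, which has a lower base rate.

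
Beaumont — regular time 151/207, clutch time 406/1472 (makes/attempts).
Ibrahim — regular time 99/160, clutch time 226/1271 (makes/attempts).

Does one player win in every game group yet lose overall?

No

Regular time: Beaumont 151/207 = 72.9%, Ibrahim 99/160 = 61.9% → Beaumont
Clutch time: Beaumont 406/1472 = 27.6%, Ibrahim 226/1271 = 17.8% → Beaumont
Overall: Beaumont 557/1679 = 33.2%, Ibrahim 325/1431 = 22.7% → Beaumont
Beaumont wins overall and in every game group — no reversal.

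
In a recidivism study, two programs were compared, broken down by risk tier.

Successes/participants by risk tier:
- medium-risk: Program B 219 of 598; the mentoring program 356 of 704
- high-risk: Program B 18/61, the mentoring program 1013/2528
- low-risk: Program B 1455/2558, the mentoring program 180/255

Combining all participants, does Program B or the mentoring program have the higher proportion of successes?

Program B

Medium-risk: Program B 219/598 = 36.6%, the mentoring program 356/704 = 50.6% → the mentoring program
High-risk: Program B 18/61 = 29.5%, the mentoring program 1013/2528 = 40.1% → the mentoring program
Low-risk: Program B 1455/2558 = 56.9%, the mentoring program 180/255 = 70.6% → the mentoring program
Overall: Program B 1692/3217 = 52.6%, the mentoring program 1549/3487 = 44.4% → Program B
(The mentoring program wins every risk group but Program B wins overall — the mentoring program's participants skew toward the low-rate high-risk group.)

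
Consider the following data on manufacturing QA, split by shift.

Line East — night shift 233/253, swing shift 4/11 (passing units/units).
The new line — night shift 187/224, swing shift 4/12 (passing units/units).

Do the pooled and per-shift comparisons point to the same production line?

Yes

Night shift: Line East 233/253 = 92.1%, the new line 187/224 = 83.5% → Line East
Swing shift: Line East 4/11 = 36.4%, the new line 4/12 = 33.3% → Line East
Overall: Line East 237/264 = 89.8%, the new line 191/236 = 80.9% → Line East
Line East wins overall and in every shift group — no reversal.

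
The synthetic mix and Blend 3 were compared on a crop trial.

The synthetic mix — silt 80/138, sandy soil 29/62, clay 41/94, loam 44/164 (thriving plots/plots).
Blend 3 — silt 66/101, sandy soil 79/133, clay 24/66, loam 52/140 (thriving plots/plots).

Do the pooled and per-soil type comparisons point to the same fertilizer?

No

Silt: the synthetic mix 80/138 = 58.0%, Blend 3 66/101 = 65.3% → Blend 3
Sandy soil: the synthetic mix 29/62 = 46.8%, Blend 3 79/133 = 59.4% → Blend 3
Clay: the synthetic mix 41/94 = 43.6%, Blend 3 24/66 = 36.4% → the synthetic mix
Loam: the synthetic mix 44/164 = 26.8%, Blend 3 52/140 = 37.1% → Blend 3
Overall: the synthetic mix 194/458 = 42.4%, Blend 3 221/440 = 50.2% → Blend 3
Neither sweeps: the synthetic mix wins 1 of 4 groups, Blend 3 wins 3. Blend 3 wins overall but not every group — no Simpson reversal.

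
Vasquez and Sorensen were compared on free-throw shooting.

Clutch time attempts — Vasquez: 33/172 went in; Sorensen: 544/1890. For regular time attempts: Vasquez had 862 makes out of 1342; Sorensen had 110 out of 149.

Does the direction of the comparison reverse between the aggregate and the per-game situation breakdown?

Yes

Clutch time: Vasquez 33/172 = 19.2%, Sorensen 544/1890 = 28.8% → Sorensen
Regular time: Vasquez 862/1342 = 64.2%, Sorensen 110/149 = 73.8% → Sorensen
Overall: Vasquez 895/1514 = 59.1%, Sorensen 654/2039 = 32.1% → Vasquez
Sorensen wins each game group but Vasquez wins overall — the comparison reverses. Sorensen's attempts skew toward clutch time, which has a lower base rate.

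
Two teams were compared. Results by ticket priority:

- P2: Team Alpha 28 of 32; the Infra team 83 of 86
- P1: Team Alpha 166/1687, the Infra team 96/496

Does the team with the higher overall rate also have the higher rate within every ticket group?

P2: Team Alpha 28/32 = 87.5%, the Infra team 83/86 = 96.5% → the Infra team
P1: Team Alpha 166/1687 = 9.8%, the Infra team 96/496 = 19.4% → the Infra team
Overall: Team Alpha 194/1719 = 11.3%, the Infra team 179/582 = 30.8% → the Infra team
The Infra team wins overall and in every ticket group — no reversal.

Yes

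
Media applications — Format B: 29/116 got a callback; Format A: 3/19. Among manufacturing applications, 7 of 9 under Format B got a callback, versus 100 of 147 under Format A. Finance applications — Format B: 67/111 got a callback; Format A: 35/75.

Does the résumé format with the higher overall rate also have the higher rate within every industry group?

No

Media: Format B 29/116 = 25.0%, Format A 3/19 = 15.8% → Format B
Manufacturing: Format B 7/9 = 77.8%, Format A 100/147 = 68.0% → Format B
Finance: Format B 67/111 = 60.4%, Format A 35/75 = 46.7% → Format B
Overall: Format B 103/236 = 43.6%, Format A 138/241 = 57.3% → Format A
Format B wins each industry group but Format A wins overall — the comparison reverses. Format B's applications skew toward media, which has a lower base rate.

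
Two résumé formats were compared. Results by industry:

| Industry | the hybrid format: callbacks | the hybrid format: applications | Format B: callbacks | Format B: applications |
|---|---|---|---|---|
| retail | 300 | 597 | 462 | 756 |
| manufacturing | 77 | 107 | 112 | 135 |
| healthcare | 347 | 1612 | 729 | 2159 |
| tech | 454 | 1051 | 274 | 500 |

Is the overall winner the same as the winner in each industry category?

Yes

Retail: the hybrid format 300/597 = 50.3%, Format B 462/756 = 61.1% → Format B
Manufacturing: the hybrid format 77/107 = 72.0%, Format B 112/135 = 83.0% → Format B
Healthcare: the hybrid format 347/1612 = 21.5%, Format B 729/2159 = 33.8% → Format B
Tech: the hybrid format 454/1051 = 43.2%, Format B 274/500 = 54.8% → Format B
Overall: the hybrid format 1178/3367 = 35.0%, Format B 1577/3550 = 44.4% → Format B
Format B wins overall and in every industry group — no reversal.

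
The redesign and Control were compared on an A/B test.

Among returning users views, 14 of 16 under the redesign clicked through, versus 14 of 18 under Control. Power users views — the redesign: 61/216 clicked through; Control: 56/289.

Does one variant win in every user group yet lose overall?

No

Returning users: the redesign 14/16 = 87.5%, Control 14/18 = 77.8% → the redesign
Power users: the redesign 61/216 = 28.2%, Control 56/289 = 19.4% → the redesign
Overall: the redesign 75/232 = 32.3%, Control 70/307 = 22.8% → the redesign
The redesign wins overall and in every user group — no reversal.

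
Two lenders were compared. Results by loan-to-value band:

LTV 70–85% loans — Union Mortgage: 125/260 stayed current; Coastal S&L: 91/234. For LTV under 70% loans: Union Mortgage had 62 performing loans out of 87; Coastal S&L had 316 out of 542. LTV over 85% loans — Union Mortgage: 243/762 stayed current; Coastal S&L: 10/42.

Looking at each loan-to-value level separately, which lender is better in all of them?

LTV 70–85%: Union Mortgage 125/260 = 48.1%, Coastal S&L 91/234 = 38.9% → Union Mortgage
LTV under 70%: Union Mortgage 62/87 = 71.3%, Coastal S&L 316/542 = 58.3% → Union Mortgage
LTV over 85%: Union Mortgage 243/762 = 31.9%, Coastal S&L 10/42 = 23.8% → Union Mortgage
Union Mortgage has the higher rate in all 3 groups.

Union Mortgage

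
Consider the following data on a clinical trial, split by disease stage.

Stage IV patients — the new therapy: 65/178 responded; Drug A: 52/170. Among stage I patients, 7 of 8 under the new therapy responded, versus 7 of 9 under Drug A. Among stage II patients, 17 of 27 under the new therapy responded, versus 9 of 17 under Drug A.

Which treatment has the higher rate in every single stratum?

the new therapy

Stage IV: the new therapy 65/178 = 36.5%, Drug A 52/170 = 30.6% → the new therapy
Stage I: the new therapy 7/8 = 87.5%, Drug A 7/9 = 77.8% → the new therapy
Stage II: the new therapy 17/27 = 63.0%, Drug A 9/17 = 52.9% → the new therapy
The new therapy has the higher rate in all 3 groups.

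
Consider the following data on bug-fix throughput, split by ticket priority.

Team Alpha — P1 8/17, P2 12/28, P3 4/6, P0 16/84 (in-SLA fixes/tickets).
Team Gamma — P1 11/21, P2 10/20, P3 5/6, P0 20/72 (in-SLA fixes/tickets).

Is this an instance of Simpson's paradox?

P1: Team Alpha 8/17 = 47.1%, Team Gamma 11/21 = 52.4% → Team Gamma
P2: Team Alpha 12/28 = 42.9%, Team Gamma 10/20 = 50.0% → Team Gamma
P3: Team Alpha 4/6 = 66.7%, Team Gamma 5/6 = 83.3% → Team Gamma
P0: Team Alpha 16/84 = 19.0%, Team Gamma 20/72 = 27.8% → Team Gamma
Overall: Team Alpha 40/135 = 29.6%, Team Gamma 46/119 = 38.7% → Team Gamma
Team Gamma wins overall and in every ticket group — no reversal.

No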